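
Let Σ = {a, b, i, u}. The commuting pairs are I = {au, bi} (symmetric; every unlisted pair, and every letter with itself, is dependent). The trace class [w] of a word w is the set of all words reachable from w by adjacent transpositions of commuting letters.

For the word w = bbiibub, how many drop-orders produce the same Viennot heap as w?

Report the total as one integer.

10

0(b) covers ∅
1(b) covers 0:b
2(i) covers ∅
3(i) covers 2:i
4(b) covers 1:b
5(u) covers 3:i, 4:b
6(b) covers 5:u
floor of heap: 0:b, 2:i
completions by unplaced set U, small U first (add the entries for U minus each lowest piece of U):
  |U|=1: {6}:1
  |U|=2: {5,6}:1
  |U|=3: {3,5,6}:1  {4,5,6}:1
  |U|=4: {1,4,5,6}:1  {2,3,5,6}:1  {3,4,5,6}:2
  |U|=5: {0,1,4,5,6}:1  {1,3,4,5,6}:3  {2,3,4,5,6}:3
  start at 0(b): 6
  start at 2(i): 4
sum over floor = 10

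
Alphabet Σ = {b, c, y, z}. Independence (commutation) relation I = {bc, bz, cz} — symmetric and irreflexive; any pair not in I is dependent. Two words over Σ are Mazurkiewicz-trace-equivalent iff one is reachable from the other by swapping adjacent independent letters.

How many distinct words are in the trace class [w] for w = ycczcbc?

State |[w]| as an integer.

30

drop 0:y onto floor
drop 1:c onto {0:y}
drop 2:c onto {1:c}
drop 3:z onto {0:y}
drop 4:c onto {2:c}
drop 5:b onto {0:y}
drop 6:c onto {4:c}
ground layer = {0:y}
drop-orders for the pieces not yet dropped (sum over which currently-grounded one goes next):
  1 to go: {3} 1  {5} 1  {6} 1
  2 to go: {3,5} 2  {3,6} 2  {4,6} 1  {5,6} 2
  3 to go: {2,4,6} 1  {3,4,6} 3  {3,5,6} 6  {4,5,6} 3
  4 to go: {1,2,4,6} 1  {2,3,4,6} 4  {2,4,5,6} 4  {3,4,5,6} 12
  5 to go: {1,2,3,4,6} 5  {1,2,4,5,6} 5  {2,3,4,5,6} 20
  if 0:y drops first: 30 orders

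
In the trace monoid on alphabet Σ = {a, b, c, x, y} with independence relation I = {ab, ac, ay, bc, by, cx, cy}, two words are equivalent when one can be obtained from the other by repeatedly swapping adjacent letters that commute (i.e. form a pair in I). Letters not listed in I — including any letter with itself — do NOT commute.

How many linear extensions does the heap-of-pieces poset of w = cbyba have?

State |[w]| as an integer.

drop 0:c onto floor
drop 1:b onto floor
drop 2:y onto floor
drop 3:b onto {1:b}
drop 4:a onto floor
ground layer = {0:c, 1:b, 2:y, 4:a}
drop-orders for the pieces not yet dropped (sum over which currently-grounded one goes next):
  1 to go: {0} 1  {2} 1  {3} 1  {4} 1
  2 to go: {0,2} 2  {0,3} 2  {0,4} 2  {1,3} 1  {2,3} 2  {2,4} 2  {3,4} 2
  3 to go: {0,1,3} 3  {0,2,3} 6  {0,2,4} 6  {0,3,4} 6  {1,2,3} 3  {1,3,4} 3  {2,3,4} 6
  if 0:c drops first: 12 orders
  if 1:b drops first: 24 orders
  if 2:y drops first: 12 orders
  if 4:a drops first: 12 orders
heap linearizations: 60

60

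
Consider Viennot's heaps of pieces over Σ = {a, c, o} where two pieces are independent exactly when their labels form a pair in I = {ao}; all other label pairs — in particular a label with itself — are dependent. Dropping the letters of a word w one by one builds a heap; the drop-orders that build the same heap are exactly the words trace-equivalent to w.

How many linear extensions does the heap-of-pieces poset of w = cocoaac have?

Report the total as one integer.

0(c) covers ∅
1(o) covers 0:c
2(c) covers 1:o
3(o) covers 2:c
4(a) covers 2:c
5(a) covers 4:a
6(c) covers 3:o, 5:a
floor of heap: 0:c
completions by unplaced set U, small U first (add the entries for U minus each lowest piece of U):
  |U|=1: {6}:1
  |U|=2: {3,6}:1  {5,6}:1
  |U|=3: {3,5,6}:2  {4,5,6}:1
  |U|=4: {3,4,5,6}:3
  |U|=5: {2,3,4,5,6}:3
  start at 0(c): 3

3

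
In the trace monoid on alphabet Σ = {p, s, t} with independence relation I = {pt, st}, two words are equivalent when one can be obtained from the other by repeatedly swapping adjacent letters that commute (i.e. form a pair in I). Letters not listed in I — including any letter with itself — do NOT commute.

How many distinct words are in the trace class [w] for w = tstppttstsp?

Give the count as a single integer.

462

drop 0:t onto floor
drop 1:s onto floor
drop 2:t onto {0:t}
drop 3:p onto {1:s}
drop 4:p onto {3:p}
drop 5:t onto {2:t}
drop 6:t onto {5:t}
drop 7:s onto {4:p}
drop 8:t onto {6:t}
drop 9:s onto {7:s}
drop 10:p onto {9:s}
ground layer = {0:t, 1:s}
drop-orders for the pieces not yet dropped (sum over which currently-grounded one goes next):
  1 to go: {8} 1  {10} 1
  2 to go: {6,8} 1  {8,10} 2  {9,10} 1
  3 to go: {5,6,8} 1  {6,8,10} 3  {7,9,10} 1  {8,9,10} 3
  4 to go: {2,5,6,8} 1  {4,7,9,10} 1  {5,6,8,10} 4  {6,8,9,10} 6  {7,8,9,10} 4
  5 to go: {0,2,5,6,8} 1  {2,5,6,8,10} 5  {3,4,7,9,10} 1  {4,7,8,9,10} 5  {5,6,8,9,10} 10  {6,7,8,9,10} 10
  6 to go: {0,2,5,6,8,10} 6  {1,3,4,7,9,10} 1  {2,5,6,8,9,10} 15  {3,4,7,8,9,10} 6  {4,6,7,8,9,10} 15  {5,6,7,8,9,10} 20
  7 to go: {0,2,5,6,8,9,10} 21  {1,3,4,7,8,9,10} 7  {2,5,6,7,8,9,10} 35  {3,4,6,7,8,9,10} 21  {4,5,6,7,8,9,10} 35
  8 to go: {0,2,5,6,7,8,9,10} 56  {1,3,4,6,7,8,9,10} 28  {2,4,5,6,7,8,9,10} 70  {3,4,5,6,7,8,9,10} 56
  9 to go: {0,2,4,5,6,7,8,9,10} 126  {1,3,4,5,6,7,8,9,10} 84  {2,3,4,5,6,7,8,9,10} 126
  if 0:t drops first: 210 orders
  if 1:s drops first: 252 orders
heap linearizations: 462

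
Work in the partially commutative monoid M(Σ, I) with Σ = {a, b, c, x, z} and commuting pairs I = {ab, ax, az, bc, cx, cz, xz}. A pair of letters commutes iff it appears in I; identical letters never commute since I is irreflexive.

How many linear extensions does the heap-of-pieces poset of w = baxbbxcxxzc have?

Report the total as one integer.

660

piece 0:b — minimal
piece 1:a — minimal
piece 2:x rests on {0:b}
piece 3:b rests on {2:x}
piece 4:b rests on {3:b}
piece 5:x rests on {4:b}
piece 6:c rests on {1:a}
piece 7:x rests on {5:x}
piece 8:x rests on {7:x}
piece 9:z rests on {4:b}
piece 10:c rests on {6:c}
minimal pieces: {0:b, 1:a}
ways to finish when only these pieces remain (= sum over removing one remaining piece with nothing left below it):
  1 left: {8}→1  {9}→1  {10}→1
  2 left: {6,10}→1  {7,8}→1  {8,9}→2  {8,10}→2  {9,10}→2
  3 left: {1,6,10}→1  {5,7,8}→1  {6,8,10}→3  {6,9,10}→3  {7,8,9}→3  {7,8,10}→3  {8,9,10}→6
  4 left: {1,6,8,10}→4  {1,6,9,10}→4  {5,7,8,9}→4  {5,7,8,10}→4  {6,7,8,10}→6  {6,8,9,10}→12  {7,8,9,10}→12
  5 left: {1,6,7,8,10}→10  {1,6,8,9,10}→20  {4,5,7,8,9}→4  {5,6,7,8,10}→10  {5,7,8,9,10}→20  {6,7,8,9,10}→30
  6 left: {1,5,6,7,8,10}→20  {1,6,7,8,9,10}→60  {3,4,5,7,8,9}→4  {4,5,7,8,9,10}→24  {5,6,7,8,9,10}→60
  7 left: {1,5,6,7,8,9,10}→140  {2,3,4,5,7,8,9}→4  {3,4,5,7,8,9,10}→28  {4,5,6,7,8,9,10}→84
  8 left: {0,2,3,4,5,7,8,9}→4  {1,4,5,6,7,8,9,10}→224  {2,3,4,5,7,8,9,10}→32  {3,4,5,6,7,8,9,10}→112
  9 left: {0,2,3,4,5,7,8,9,10}→36  {1,3,4,5,6,7,8,9,10}→336  {2,3,4,5,6,7,8,9,10}→144
  placing 0:b first → 480 extensions
  placing 1:a first → 180 extensions
total linear extensions = 660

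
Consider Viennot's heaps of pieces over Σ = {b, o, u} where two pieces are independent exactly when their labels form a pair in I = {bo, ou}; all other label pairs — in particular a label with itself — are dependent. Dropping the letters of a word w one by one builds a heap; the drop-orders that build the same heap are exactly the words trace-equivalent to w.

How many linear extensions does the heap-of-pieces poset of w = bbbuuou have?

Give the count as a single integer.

7

piece 0:b — minimal
piece 1:b rests on {0:b}
piece 2:b rests on {1:b}
piece 3:u rests on {2:b}
piece 4:u rests on {3:u}
piece 5:o — minimal
piece 6:u rests on {4:u}
minimal pieces: {0:b, 5:o}
ways to finish when only these pieces remain (= sum over removing one remaining piece with nothing left below it):
  1 left: {5}→1  {6}→1
  2 left: {4,6}→1  {5,6}→2
  3 left: {3,4,6}→1  {4,5,6}→3
  4 left: {2,3,4,6}→1  {3,4,5,6}→4
  5 left: {1,2,3,4,6}→1  {2,3,4,5,6}→5
  placing 0:b first → 6 extensions
  placing 5:o first → 1 extensions
total linear extensions = 7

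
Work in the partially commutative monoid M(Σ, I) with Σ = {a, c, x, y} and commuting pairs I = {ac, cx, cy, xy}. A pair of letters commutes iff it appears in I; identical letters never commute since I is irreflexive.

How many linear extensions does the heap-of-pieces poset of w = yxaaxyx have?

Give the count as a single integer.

0(y) covers ∅
1(x) covers ∅
2(a) covers 0:y, 1:x
3(a) covers 2:a
4(x) covers 3:a
5(y) covers 3:a
6(x) covers 4:x
floor of heap: 0:y, 1:x
completions by unplaced set U, small U first (add the entries for U minus each lowest piece of U):
  |U|=1: {5}:1  {6}:1
  |U|=2: {4,6}:1  {5,6}:2
  |U|=3: {4,5,6}:3
  |U|=4: {3,4,5,6}:3
  |U|=5: {2,3,4,5,6}:3
  start at 0(y): 3
  start at 1(x): 3
sum over floor = 6

6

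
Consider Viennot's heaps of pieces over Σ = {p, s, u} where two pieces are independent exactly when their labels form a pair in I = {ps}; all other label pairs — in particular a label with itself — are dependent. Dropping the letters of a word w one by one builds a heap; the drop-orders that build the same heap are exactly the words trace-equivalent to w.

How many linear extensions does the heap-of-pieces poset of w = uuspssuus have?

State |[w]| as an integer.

4

piece 0:u — minimal
piece 1:u rests on {0:u}
piece 2:s rests on {1:u}
piece 3:p rests on {1:u}
piece 4:s rests on {2:s}
piece 5:s rests on {4:s}
piece 6:u rests on {3:p, 5:s}
piece 7:u rests on {6:u}
piece 8:s rests on {7:u}
minimal pieces: {0:u}
ways to finish when only these pieces remain (= sum over removing one remaining piece with nothing left below it):
  1 left: {8}→1
  2 left: {7,8}→1
  3 left: {6,7,8}→1
  4 left: {3,6,7,8}→1  {5,6,7,8}→1
  5 left: {3,5,6,7,8}→2  {4,5,6,7,8}→1
  6 left: {2,4,5,6,7,8}→1  {3,4,5,6,7,8}→3
  7 left: {2,3,4,5,6,7,8}→4
  placing 0:u first → 4 extensions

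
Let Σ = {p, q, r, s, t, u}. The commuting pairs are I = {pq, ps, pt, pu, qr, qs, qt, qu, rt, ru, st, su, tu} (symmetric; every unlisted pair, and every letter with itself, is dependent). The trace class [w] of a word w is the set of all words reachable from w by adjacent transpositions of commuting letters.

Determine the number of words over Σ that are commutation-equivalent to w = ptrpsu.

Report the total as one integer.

piece 0:p — minimal
piece 1:t — minimal
piece 2:r rests on {0:p}
piece 3:p rests on {2:r}
piece 4:s rests on {2:r}
piece 5:u — minimal
minimal pieces: {0:p, 1:t, 5:u}
ways to finish when only these pieces remain (= sum over removing one remaining piece with nothing left below it):
  1 left: {1}→1  {3}→1  {4}→1  {5}→1
  2 left: {1,3}→2  {1,4}→2  {1,5}→2  {3,4}→2  {3,5}→2  {4,5}→2
  3 left: {1,3,4}→6  {1,3,5}→6  {1,4,5}→6  {2,3,4}→2  {3,4,5}→6
  4 left: {0,2,3,4}→2  {1,2,3,4}→8  {1,3,4,5}→24  {2,3,4,5}→8
  placing 0:p first → 40 extensions
  placing 1:t first → 10 extensions
  placing 5:u first → 10 extensions
total linear extensions = 60

60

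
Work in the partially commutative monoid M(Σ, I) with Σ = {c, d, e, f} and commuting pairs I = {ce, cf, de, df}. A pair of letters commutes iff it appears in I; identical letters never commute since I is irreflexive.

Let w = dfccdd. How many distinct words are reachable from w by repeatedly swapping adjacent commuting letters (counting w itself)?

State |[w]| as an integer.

#0=d has no predecessor
#1=f has no predecessor
#2=c depends on [0:d]
#3=c depends on [2:c]
#4=d depends on [3:c]
#5=d depends on [4:d]
sources: [0:d, 1:f]
N(rest) = Σ N(rest − s) over sources s of rest; N(one piece) = 1:
  size 1 → [1]=1  [5]=1
  size 2 → [1,5]=2  [4,5]=1
  size 3 → [1,4,5]=3  [3,4,5]=1
  size 4 → [1,3,4,5]=4  [2,3,4,5]=1
  first=0(d) contributes 5
  first=1(f) contributes 1
|[w]| = 6

6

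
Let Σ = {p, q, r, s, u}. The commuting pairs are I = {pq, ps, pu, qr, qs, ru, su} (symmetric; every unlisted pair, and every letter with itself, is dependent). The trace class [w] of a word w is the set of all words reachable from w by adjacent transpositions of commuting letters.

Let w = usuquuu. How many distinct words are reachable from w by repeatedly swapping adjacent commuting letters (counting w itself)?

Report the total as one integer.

7

piece 0:u — minimal
piece 1:s — minimal
piece 2:u rests on {0:u}
piece 3:q rests on {2:u}
piece 4:u rests on {3:q}
piece 5:u rests on {4:u}
piece 6:u rests on {5:u}
minimal pieces: {0:u, 1:s}
ways to finish when only these pieces remain (= sum over removing one remaining piece with nothing left below it):
  1 left: {1}→1  {6}→1
  2 left: {1,6}→2  {5,6}→1
  3 left: {1,5,6}→3  {4,5,6}→1
  4 left: {1,4,5,6}→4  {3,4,5,6}→1
  5 left: {1,3,4,5,6}→5  {2,3,4,5,6}→1
  placing 0:u first → 6 extensions
  placing 1:s first → 1 extensions
total linear extensions = 7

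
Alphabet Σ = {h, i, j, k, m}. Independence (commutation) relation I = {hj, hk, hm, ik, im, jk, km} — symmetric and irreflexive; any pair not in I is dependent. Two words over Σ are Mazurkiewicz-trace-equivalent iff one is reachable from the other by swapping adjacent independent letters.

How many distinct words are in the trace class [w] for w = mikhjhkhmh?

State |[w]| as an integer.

piece 0:m — minimal
piece 1:i — minimal
piece 2:k — minimal
piece 3:h rests on {1:i}
piece 4:j rests on {0:m, 1:i}
piece 5:h rests on {3:h}
piece 6:k rests on {2:k}
piece 7:h rests on {5:h}
piece 8:m rests on {4:j}
piece 9:h rests on {7:h}
minimal pieces: {0:m, 1:i, 2:k}
ways to finish when only these pieces remain (= sum over removing one remaining piece with nothing left below it):
  1 left: {6}→1  {8}→1  {9}→1
  2 left: {2,6}→1  {4,8}→1  {6,8}→2  {6,9}→2  {7,9}→1  {8,9}→2
  3 left: {0,4,8}→1  {2,6,8}→3  {2,6,9}→3  {4,6,8}→3  {4,8,9}→3  {5,7,9}→1  {6,7,9}→3  {6,8,9}→6  {7,8,9}→3
  4 left: {0,4,6,8}→4  {0,4,8,9}→4  {2,4,6,8}→6  {2,6,7,9}→6  {2,6,8,9}→12  {3,5,7,9}→1  {4,6,8,9}→12  {4,7,8,9}→6  {5,6,7,9}→4  {5,7,8,9}→4  {6,7,8,9}→12
  5 left: {0,2,4,6,8}→10  {0,4,6,8,9}→20  {0,4,7,8,9}→10  {2,4,6,8,9}→30  {2,5,6,7,9}→10  {2,6,7,8,9}→30  {3,5,6,7,9}→5  {3,5,7,8,9}→5  {4,5,7,8,9}→10  {4,6,7,8,9}→30  {5,6,7,8,9}→20
  6 left: {0,2,4,6,8,9}→60  {0,4,5,7,8,9}→20  {0,4,6,7,8,9}→60  {2,3,5,6,7,9}→15  {2,4,6,7,8,9}→90  {2,5,6,7,8,9}→60  {3,4,5,7,8,9}→15  {3,5,6,7,8,9}→30  {4,5,6,7,8,9}→60
  7 left: {0,2,4,6,7,8,9}→210  {0,3,4,5,7,8,9}→35  {0,4,5,6,7,8,9}→140  {1,3,4,5,7,8,9}→15  {2,3,5,6,7,8,9}→105  {2,4,5,6,7,8,9}→210  {3,4,5,6,7,8,9}→105
  8 left: {0,1,3,4,5,7,8,9}→50  {0,2,4,5,6,7,8,9}→560  {0,3,4,5,6,7,8,9}→280  {1,3,4,5,6,7,8,9}→120  {2,3,4,5,6,7,8,9}→420
  placing 0:m first → 540 extensions
  placing 1:i first → 1260 extensions
  placing 2:k first → 450 extensions
total linear extensions = 2250

2250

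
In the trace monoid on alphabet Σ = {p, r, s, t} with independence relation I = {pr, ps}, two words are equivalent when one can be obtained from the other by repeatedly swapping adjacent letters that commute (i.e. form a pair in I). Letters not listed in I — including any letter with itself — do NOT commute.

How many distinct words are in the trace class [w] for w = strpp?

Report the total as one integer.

0(s) covers ∅
1(t) covers 0:s
2(r) covers 1:t
3(p) covers 1:t
4(p) covers 3:p
floor of heap: 0:s
completions by unplaced set U, small U first (add the entries for U minus each lowest piece of U):
  |U|=1: {2}:1  {4}:1
  |U|=2: {2,4}:2  {3,4}:1
  |U|=3: {2,3,4}:3
  start at 0(s): 3

3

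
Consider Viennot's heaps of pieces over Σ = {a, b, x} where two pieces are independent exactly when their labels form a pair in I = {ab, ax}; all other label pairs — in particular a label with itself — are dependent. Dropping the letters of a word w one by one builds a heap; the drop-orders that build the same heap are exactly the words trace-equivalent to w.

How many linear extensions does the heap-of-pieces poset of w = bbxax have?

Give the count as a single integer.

5

0(b) covers ∅
1(b) covers 0:b
2(x) covers 1:b
3(a) covers ∅
4(x) covers 2:x
floor of heap: 0:b, 3:a
completions by unplaced set U, small U first (add the entries for U minus each lowest piece of U):
  |U|=1: {3}:1  {4}:1
  |U|=2: {2,4}:1  {3,4}:2
  |U|=3: {1,2,4}:1  {2,3,4}:3
  start at 0(b): 4
  start at 3(a): 1
sum over floor = 5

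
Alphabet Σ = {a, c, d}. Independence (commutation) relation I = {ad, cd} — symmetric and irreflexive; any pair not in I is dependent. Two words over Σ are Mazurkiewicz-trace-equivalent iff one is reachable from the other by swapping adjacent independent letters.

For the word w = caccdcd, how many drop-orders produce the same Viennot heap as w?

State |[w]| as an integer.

21

#0=c has no predecessor
#1=a depends on [0:c]
#2=c depends on [1:a]
#3=c depends on [2:c]
#4=d has no predecessor
#5=c depends on [3:c]
#6=d depends on [4:d]
sources: [0:c, 4:d]
N(rest) = Σ N(rest − s) over sources s of rest; N(one piece) = 1:
  size 1 → [5]=1  [6]=1
  size 2 → [3,5]=1  [4,6]=1  [5,6]=2
  size 3 → [2,3,5]=1  [3,5,6]=3  [4,5,6]=3
  size 4 → [1,2,3,5]=1  [2,3,5,6]=4  [3,4,5,6]=6
  size 5 → [0,1,2,3,5]=1  [1,2,3,5,6]=5  [2,3,4,5,6]=10
  first=0(c) contributes 15
  first=4(d) contributes 6
|[w]| = 21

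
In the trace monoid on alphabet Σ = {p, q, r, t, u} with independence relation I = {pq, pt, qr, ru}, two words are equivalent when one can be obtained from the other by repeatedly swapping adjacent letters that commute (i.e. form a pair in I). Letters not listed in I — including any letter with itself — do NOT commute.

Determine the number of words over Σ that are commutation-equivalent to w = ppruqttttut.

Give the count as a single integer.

3

#0=p has no predecessor
#1=p depends on [0:p]
#2=r depends on [1:p]
#3=u depends on [1:p]
#4=q depends on [3:u]
#5=t depends on [2:r, 4:q]
#6=t depends on [5:t]
#7=t depends on [6:t]
#8=t depends on [7:t]
#9=u depends on [8:t]
#10=t depends on [9:u]
sources: [0:p]
N(rest) = Σ N(rest − s) over sources s of rest; N(one piece) = 1:
  size 1 → [10]=1
  size 2 → [9,10]=1
  size 3 → [8,9,10]=1
  size 4 → [7,8,9,10]=1
  size 5 → [6,7,8,9,10]=1
  size 6 → [5,6,7,8,9,10]=1
  size 7 → [2,5,6,7,8,9,10]=1  [4,5,6,7,8,9,10]=1
  size 8 → [2,4,5,6,7,8,9,10]=2  [3,4,5,6,7,8,9,10]=1
  size 9 → [2,3,4,5,6,7,8,9,10]=3
  first=0(p) contributes 3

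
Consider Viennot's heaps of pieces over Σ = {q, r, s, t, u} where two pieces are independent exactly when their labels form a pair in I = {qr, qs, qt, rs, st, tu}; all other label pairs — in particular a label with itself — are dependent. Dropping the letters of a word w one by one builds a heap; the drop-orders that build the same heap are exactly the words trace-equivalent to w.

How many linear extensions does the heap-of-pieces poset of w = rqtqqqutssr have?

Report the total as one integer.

245

drop 0:r onto floor
drop 1:q onto floor
drop 2:t onto {0:r}
drop 3:q onto {1:q}
drop 4:q onto {3:q}
drop 5:q onto {4:q}
drop 6:u onto {0:r, 5:q}
drop 7:t onto {2:t}
drop 8:s onto {6:u}
drop 9:s onto {8:s}
drop 10:r onto {6:u, 7:t}
ground layer = {0:r, 1:q}
drop-orders for the pieces not yet dropped (sum over which currently-grounded one goes next):
  1 to go: {9} 1  {10} 1
  2 to go: {7,10} 1  {8,9} 1  {9,10} 2
  3 to go: {2,7,10} 1  {7,9,10} 3  {8,9,10} 3
  4 to go: {2,7,9,10} 4  {6,8,9,10} 3  {7,8,9,10} 6
  5 to go: {2,7,8,9,10} 10  {5,6,8,9,10} 3  {6,7,8,9,10} 9
  6 to go: {2,6,7,8,9,10} 19  {4,5,6,8,9,10} 3  {5,6,7,8,9,10} 12
  7 to go: {0,2,6,7,8,9,10} 19  {2,5,6,7,8,9,10} 31  {3,4,5,6,8,9,10} 3  {4,5,6,7,8,9,10} 15
  8 to go: {0,2,5,6,7,8,9,10} 50  {1,3,4,5,6,8,9,10} 3  {2,4,5,6,7,8,9,10} 46  {3,4,5,6,7,8,9,10} 18
  9 to go: {0,2,4,5,6,7,8,9,10} 96  {1,3,4,5,6,7,8,9,10} 21  {2,3,4,5,6,7,8,9,10} 64
  if 0:r drops first: 85 orders
  if 1:q drops first: 160 orders
heap linearizations: 245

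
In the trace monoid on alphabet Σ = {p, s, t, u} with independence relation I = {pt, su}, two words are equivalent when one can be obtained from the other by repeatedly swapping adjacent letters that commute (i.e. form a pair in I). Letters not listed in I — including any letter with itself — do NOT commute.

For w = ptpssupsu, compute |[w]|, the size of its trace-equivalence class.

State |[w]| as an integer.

drop 0:p onto floor
drop 1:t onto floor
drop 2:p onto {0:p}
drop 3:s onto {1:t, 2:p}
drop 4:s onto {3:s}
drop 5:u onto {1:t, 2:p}
drop 6:p onto {4:s, 5:u}
drop 7:s onto {6:p}
drop 8:u onto {6:p}
ground layer = {0:p, 1:t}
drop-orders for the pieces not yet dropped (sum over which currently-grounded one goes next):
  1 to go: {7} 1  {8} 1
  2 to go: {7,8} 2
  3 to go: {6,7,8} 2
  4 to go: {4,6,7,8} 2  {5,6,7,8} 2
  5 to go: {3,4,6,7,8} 2  {4,5,6,7,8} 4
  6 to go: {3,4,5,6,7,8} 6
  7 to go: {1,3,4,5,6,7,8} 6  {2,3,4,5,6,7,8} 6
  if 0:p drops first: 12 orders
  if 1:t drops first: 6 orders
heap linearizations: 18

18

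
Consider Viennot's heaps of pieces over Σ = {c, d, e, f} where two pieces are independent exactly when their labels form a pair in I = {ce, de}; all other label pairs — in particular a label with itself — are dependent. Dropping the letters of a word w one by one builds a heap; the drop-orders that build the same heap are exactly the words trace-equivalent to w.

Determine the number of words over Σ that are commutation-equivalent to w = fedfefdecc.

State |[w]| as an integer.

8

0(f) covers ∅
1(e) covers 0:f
2(d) covers 0:f
3(f) covers 1:e, 2:d
4(e) covers 3:f
5(f) covers 4:e
6(d) covers 5:f
7(e) covers 5:f
8(c) covers 6:d
9(c) covers 8:c
floor of heap: 0:f
completions by unplaced set U, small U first (add the entries for U minus each lowest piece of U):
  |U|=1: {7}:1  {9}:1
  |U|=2: {7,9}:2  {8,9}:1
  |U|=3: {6,8,9}:1  {7,8,9}:3
  |U|=4: {6,7,8,9}:4
  |U|=5: {5,6,7,8,9}:4
  |U|=6: {4,5,6,7,8,9}:4
  |U|=7: {3,4,5,6,7,8,9}:4
  |U|=8: {1,3,4,5,6,7,8,9}:4  {2,3,4,5,6,7,8,9}:4
  start at 0(f): 8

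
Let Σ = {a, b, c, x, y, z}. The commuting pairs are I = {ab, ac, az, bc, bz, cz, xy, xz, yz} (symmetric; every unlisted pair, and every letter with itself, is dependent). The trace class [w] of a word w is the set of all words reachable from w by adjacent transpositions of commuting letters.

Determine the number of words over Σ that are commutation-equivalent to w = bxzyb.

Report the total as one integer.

0(b) covers ∅
1(x) covers 0:b
2(z) covers ∅
3(y) covers 0:b
4(b) covers 1:x, 3:y
floor of heap: 0:b, 2:z
completions by unplaced set U, small U first (add the entries for U minus each lowest piece of U):
  |U|=1: {2}:1  {4}:1
  |U|=2: {1,4}:1  {2,4}:2  {3,4}:1
  |U|=3: {1,2,4}:3  {1,3,4}:2  {2,3,4}:3
  start at 0(b): 8
  start at 2(z): 2
sum over floor = 10

10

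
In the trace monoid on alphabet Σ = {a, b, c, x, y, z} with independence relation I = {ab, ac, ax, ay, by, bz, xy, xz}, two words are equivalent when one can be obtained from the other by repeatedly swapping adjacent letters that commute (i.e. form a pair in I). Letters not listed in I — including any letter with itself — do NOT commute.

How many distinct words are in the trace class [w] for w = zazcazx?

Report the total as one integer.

5

drop 0:z onto floor
drop 1:a onto {0:z}
drop 2:z onto {1:a}
drop 3:c onto {2:z}
drop 4:a onto {2:z}
drop 5:z onto {3:c, 4:a}
drop 6:x onto {3:c}
ground layer = {0:z}
drop-orders for the pieces not yet dropped (sum over which currently-grounded one goes next):
  1 to go: {5} 1  {6} 1
  2 to go: {4,5} 1  {5,6} 2
  3 to go: {3,5,6} 2  {4,5,6} 3
  4 to go: {3,4,5,6} 5
  5 to go: {2,3,4,5,6} 5
  if 0:z drops first: 5 orders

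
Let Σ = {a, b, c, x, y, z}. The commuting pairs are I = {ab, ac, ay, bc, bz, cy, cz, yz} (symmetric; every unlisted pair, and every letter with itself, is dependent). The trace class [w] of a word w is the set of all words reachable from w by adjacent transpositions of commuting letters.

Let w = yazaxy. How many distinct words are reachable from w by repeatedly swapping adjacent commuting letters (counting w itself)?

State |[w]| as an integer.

drop 0:y onto floor
drop 1:a onto floor
drop 2:z onto {1:a}
drop 3:a onto {2:z}
drop 4:x onto {0:y, 3:a}
drop 5:y onto {4:x}
ground layer = {0:y, 1:a}
drop-orders for the pieces not yet dropped (sum over which currently-grounded one goes next):
  1 to go: {5} 1
  2 to go: {4,5} 1
  3 to go: {0,4,5} 1  {3,4,5} 1
  4 to go: {0,3,4,5} 2  {2,3,4,5} 1
  if 0:y drops first: 1 orders
  if 1:a drops first: 3 orders
heap linearizations: 4

4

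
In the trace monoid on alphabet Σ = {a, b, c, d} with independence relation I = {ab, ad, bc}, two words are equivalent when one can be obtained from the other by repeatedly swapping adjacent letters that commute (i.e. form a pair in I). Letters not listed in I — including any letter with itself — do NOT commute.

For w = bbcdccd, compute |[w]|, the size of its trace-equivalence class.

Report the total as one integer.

3

0(b) covers ∅
1(b) covers 0:b
2(c) covers ∅
3(d) covers 1:b, 2:c
4(c) covers 3:d
5(c) covers 4:c
6(d) covers 5:c
floor of heap: 0:b, 2:c
completions by unplaced set U, small U first (add the entries for U minus each lowest piece of U):
  |U|=1: {6}:1
  |U|=2: {5,6}:1
  |U|=3: {4,5,6}:1
  |U|=4: {3,4,5,6}:1
  |U|=5: {1,3,4,5,6}:1  {2,3,4,5,6}:1
  start at 0(b): 2
  start at 2(c): 1
sum over floor = 3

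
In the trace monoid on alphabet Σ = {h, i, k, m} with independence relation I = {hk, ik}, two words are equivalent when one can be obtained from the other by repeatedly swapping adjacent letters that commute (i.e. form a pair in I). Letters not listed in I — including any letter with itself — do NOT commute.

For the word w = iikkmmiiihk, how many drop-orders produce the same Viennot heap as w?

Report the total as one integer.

30

piece 0:i — minimal
piece 1:i rests on {0:i}
piece 2:k — minimal
piece 3:k rests on {2:k}
piece 4:m rests on {1:i, 3:k}
piece 5:m rests on {4:m}
piece 6:i rests on {5:m}
piece 7:i rests on {6:i}
piece 8:i rests on {7:i}
piece 9:h rests on {8:i}
piece 10:k rests on {5:m}
minimal pieces: {0:i, 2:k}
ways to finish when only these pieces remain (= sum over removing one remaining piece with nothing left below it):
  1 left: {9}→1  {10}→1
  2 left: {8,9}→1  {9,10}→2
  3 left: {7,8,9}→1  {8,9,10}→3
  4 left: {6,7,8,9}→1  {7,8,9,10}→4
  5 left: {6,7,8,9,10}→5
  6 left: {5,6,7,8,9,10}→5
  7 left: {4,5,6,7,8,9,10}→5
  8 left: {1,4,5,6,7,8,9,10}→5  {3,4,5,6,7,8,9,10}→5
  9 left: {0,1,4,5,6,7,8,9,10}→5  {1,3,4,5,6,7,8,9,10}→10  {2,3,4,5,6,7,8,9,10}→5
  placing 0:i first → 15 extensions
  placing 2:k first → 15 extensions
total linear extensions = 30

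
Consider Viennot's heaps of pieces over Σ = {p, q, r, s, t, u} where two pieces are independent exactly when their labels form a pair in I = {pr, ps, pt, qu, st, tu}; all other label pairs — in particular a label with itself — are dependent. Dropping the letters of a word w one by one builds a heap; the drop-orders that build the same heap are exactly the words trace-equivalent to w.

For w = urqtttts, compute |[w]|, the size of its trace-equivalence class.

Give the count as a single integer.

piece 0:u — minimal
piece 1:r rests on {0:u}
piece 2:q rests on {1:r}
piece 3:t rests on {2:q}
piece 4:t rests on {3:t}
piece 5:t rests on {4:t}
piece 6:t rests on {5:t}
piece 7:s rests on {2:q}
minimal pieces: {0:u}
ways to finish when only these pieces remain (= sum over removing one remaining piece with nothing left below it):
  1 left: {6}→1  {7}→1
  2 left: {5,6}→1  {6,7}→2
  3 left: {4,5,6}→1  {5,6,7}→3
  4 left: {3,4,5,6}→1  {4,5,6,7}→4
  5 left: {3,4,5,6,7}→5
  6 left: {2,3,4,5,6,7}→5
  placing 0:u first → 5 extensions

5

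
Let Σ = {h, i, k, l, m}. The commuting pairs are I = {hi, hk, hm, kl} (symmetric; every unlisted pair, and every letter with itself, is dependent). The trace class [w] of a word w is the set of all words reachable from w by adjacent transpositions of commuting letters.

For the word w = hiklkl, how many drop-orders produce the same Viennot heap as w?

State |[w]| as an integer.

#0=h has no predecessor
#1=i has no predecessor
#2=k depends on [1:i]
#3=l depends on [0:h, 1:i]
#4=k depends on [2:k]
#5=l depends on [3:l]
sources: [0:h, 1:i]
N(rest) = Σ N(rest − s) over sources s of rest; N(one piece) = 1:
  size 1 → [4]=1  [5]=1
  size 2 → [2,4]=1  [3,5]=1  [4,5]=2
  size 3 → [0,3,5]=1  [2,4,5]=3  [3,4,5]=3
  size 4 → [0,3,4,5]=4  [2,3,4,5]=6
  first=0(h) contributes 6
  first=1(i) contributes 10
|[w]| = 16

16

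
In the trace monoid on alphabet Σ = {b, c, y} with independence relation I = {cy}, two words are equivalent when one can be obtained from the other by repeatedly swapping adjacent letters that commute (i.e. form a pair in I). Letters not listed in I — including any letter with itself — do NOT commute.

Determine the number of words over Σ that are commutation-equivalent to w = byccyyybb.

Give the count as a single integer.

0(b) covers ∅
1(y) covers 0:b
2(c) covers 0:b
3(c) covers 2:c
4(y) covers 1:y
5(y) covers 4:y
6(y) covers 5:y
7(b) covers 3:c, 6:y
8(b) covers 7:b
floor of heap: 0:b
completions by unplaced set U, small U first (add the entries for U minus each lowest piece of U):
  |U|=1: {8}:1
  |U|=2: {7,8}:1
  |U|=3: {3,7,8}:1  {6,7,8}:1
  |U|=4: {2,3,7,8}:1  {3,6,7,8}:2  {5,6,7,8}:1
  |U|=5: {2,3,6,7,8}:3  {3,5,6,7,8}:3  {4,5,6,7,8}:1
  |U|=6: {1,4,5,6,7,8}:1  {2,3,5,6,7,8}:6  {3,4,5,6,7,8}:4
  |U|=7: {1,3,4,5,6,7,8}:5  {2,3,4,5,6,7,8}:10
  start at 0(b): 15

15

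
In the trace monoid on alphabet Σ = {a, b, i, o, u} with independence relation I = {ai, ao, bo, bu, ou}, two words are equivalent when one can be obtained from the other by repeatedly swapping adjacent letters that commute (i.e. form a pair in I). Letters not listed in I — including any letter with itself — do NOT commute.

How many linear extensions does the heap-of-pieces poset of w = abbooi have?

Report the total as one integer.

10

drop 0:a onto floor
drop 1:b onto {0:a}
drop 2:b onto {1:b}
drop 3:o onto floor
drop 4:o onto {3:o}
drop 5:i onto {2:b, 4:o}
ground layer = {0:a, 3:o}
drop-orders for the pieces not yet dropped (sum over which currently-grounded one goes next):
  1 to go: {5} 1
  2 to go: {2,5} 1  {4,5} 1
  3 to go: {1,2,5} 1  {2,4,5} 2  {3,4,5} 1
  4 to go: {0,1,2,5} 1  {1,2,4,5} 3  {2,3,4,5} 3
  if 0:a drops first: 6 orders
  if 3:o drops first: 4 orders
heap linearizations: 10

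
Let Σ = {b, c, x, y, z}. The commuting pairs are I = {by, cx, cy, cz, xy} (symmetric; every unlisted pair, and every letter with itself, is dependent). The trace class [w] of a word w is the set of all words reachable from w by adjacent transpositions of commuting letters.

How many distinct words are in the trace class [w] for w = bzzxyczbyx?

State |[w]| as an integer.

38

piece 0:b — minimal
piece 1:z rests on {0:b}
piece 2:z rests on {1:z}
piece 3:x rests on {2:z}
piece 4:y rests on {2:z}
piece 5:c rests on {0:b}
piece 6:z rests on {3:x, 4:y}
piece 7:b rests on {5:c, 6:z}
piece 8:y rests on {6:z}
piece 9:x rests on {7:b}
minimal pieces: {0:b}
ways to finish when only these pieces remain (= sum over removing one remaining piece with nothing left below it):
  1 left: {8}→1  {9}→1
  2 left: {7,9}→1  {8,9}→2
  3 left: {5,7,9}→1  {7,8,9}→3
  4 left: {5,7,8,9}→4  {6,7,8,9}→3
  5 left: {3,6,7,8,9}→3  {4,6,7,8,9}→3  {5,6,7,8,9}→7
  6 left: {3,4,6,7,8,9}→6  {3,5,6,7,8,9}→10  {4,5,6,7,8,9}→10
  7 left: {2,3,4,6,7,8,9}→6  {3,4,5,6,7,8,9}→26
  8 left: {1,2,3,4,6,7,8,9}→6  {2,3,4,5,6,7,8,9}→32
  placing 0:b first → 38 extensions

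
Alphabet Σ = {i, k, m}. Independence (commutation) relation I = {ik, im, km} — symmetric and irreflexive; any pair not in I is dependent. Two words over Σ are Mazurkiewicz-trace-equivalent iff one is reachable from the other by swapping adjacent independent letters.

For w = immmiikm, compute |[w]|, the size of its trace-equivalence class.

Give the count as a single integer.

280

drop 0:i onto floor
drop 1:m onto floor
drop 2:m onto {1:m}
drop 3:m onto {2:m}
drop 4:i onto {0:i}
drop 5:i onto {4:i}
drop 6:k onto floor
drop 7:m onto {3:m}
ground layer = {0:i, 1:m, 6:k}
drop-orders for the pieces not yet dropped (sum over which currently-grounded one goes next):
  1 to go: {5} 1  {6} 1  {7} 1
  2 to go: {3,7} 1  {4,5} 1  {5,6} 2  {5,7} 2  {6,7} 2
  3 to go: {0,4,5} 1  {2,3,7} 1  {3,5,7} 3  {3,6,7} 3  {4,5,6} 3  {4,5,7} 3  {5,6,7} 6
  4 to go: {0,4,5,6} 4  {0,4,5,7} 4  {1,2,3,7} 1  {2,3,5,7} 4  {2,3,6,7} 4  {3,4,5,7} 6  {3,5,6,7} 12  {4,5,6,7} 12
  5 to go: {0,3,4,5,7} 10  {0,4,5,6,7} 20  {1,2,3,5,7} 5  {1,2,3,6,7} 5  {2,3,4,5,7} 10  {2,3,5,6,7} 20  {3,4,5,6,7} 30
  6 to go: {0,2,3,4,5,7} 20  {0,3,4,5,6,7} 60  {1,2,3,4,5,7} 15  {1,2,3,5,6,7} 30  {2,3,4,5,6,7} 60
  if 0:i drops first: 105 orders
  if 1:m drops first: 140 orders
  if 6:k drops first: 35 orders
heap linearizations: 280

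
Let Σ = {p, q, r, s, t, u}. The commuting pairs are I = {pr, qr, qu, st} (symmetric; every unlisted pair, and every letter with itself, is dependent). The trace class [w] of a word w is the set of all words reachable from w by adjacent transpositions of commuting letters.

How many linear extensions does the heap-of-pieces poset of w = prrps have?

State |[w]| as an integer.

6

piece 0:p — minimal
piece 1:r — minimal
piece 2:r rests on {1:r}
piece 3:p rests on {0:p}
piece 4:s rests on {2:r, 3:p}
minimal pieces: {0:p, 1:r}
ways to finish when only these pieces remain (= sum over removing one remaining piece with nothing left below it):
  1 left: {4}→1
  2 left: {2,4}→1  {3,4}→1
  3 left: {0,3,4}→1  {1,2,4}→1  {2,3,4}→2
  placing 0:p first → 3 extensions
  placing 1:r first → 3 extensions
total linear extensions = 6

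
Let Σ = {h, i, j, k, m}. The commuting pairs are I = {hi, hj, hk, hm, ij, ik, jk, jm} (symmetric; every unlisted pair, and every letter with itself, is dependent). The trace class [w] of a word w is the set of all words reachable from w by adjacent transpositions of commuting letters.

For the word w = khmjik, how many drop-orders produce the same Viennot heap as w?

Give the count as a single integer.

60

drop 0:k onto floor
drop 1:h onto floor
drop 2:m onto {0:k}
drop 3:j onto floor
drop 4:i onto {2:m}
drop 5:k onto {2:m}
ground layer = {0:k, 1:h, 3:j}
drop-orders for the pieces not yet dropped (sum over which currently-grounded one goes next):
  1 to go: {1} 1  {3} 1  {4} 1  {5} 1
  2 to go: {1,3} 2  {1,4} 2  {1,5} 2  {3,4} 2  {3,5} 2  {4,5} 2
  3 to go: {1,3,4} 6  {1,3,5} 6  {1,4,5} 6  {2,4,5} 2  {3,4,5} 6
  4 to go: {0,2,4,5} 2  {1,2,4,5} 8  {1,3,4,5} 24  {2,3,4,5} 8
  if 0:k drops first: 40 orders
  if 1:h drops first: 10 orders
  if 3:j drops first: 10 orders
heap linearizations: 60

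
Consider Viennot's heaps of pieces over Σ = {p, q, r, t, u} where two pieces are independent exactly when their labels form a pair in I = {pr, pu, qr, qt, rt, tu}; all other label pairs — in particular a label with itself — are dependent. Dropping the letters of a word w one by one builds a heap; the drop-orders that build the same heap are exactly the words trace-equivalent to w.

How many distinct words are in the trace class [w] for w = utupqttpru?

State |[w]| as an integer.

0(u) covers ∅
1(t) covers ∅
2(u) covers 0:u
3(p) covers 1:t
4(q) covers 2:u, 3:p
5(t) covers 3:p
6(t) covers 5:t
7(p) covers 4:q, 6:t
8(r) covers 2:u
9(u) covers 4:q, 8:r
floor of heap: 0:u, 1:t
completions by unplaced set U, small U first (add the entries for U minus each lowest piece of U):
  |U|=1: {7}:1  {9}:1
  |U|=2: {6,7}:1  {7,9}:2  {8,9}:1
  |U|=3: {4,7,9}:2  {5,6,7}:1  {6,7,9}:3  {7,8,9}:3
  |U|=4: {4,6,7,9}:5  {4,7,8,9}:5  {5,6,7,9}:4  {6,7,8,9}:6
  |U|=5: {2,4,7,8,9}:5  {4,5,6,7,9}:9  {4,6,7,8,9}:16  {5,6,7,8,9}:10
  |U|=6: {0,2,4,7,8,9}:5  {2,4,6,7,8,9}:21  {3,4,5,6,7,9}:9  {4,5,6,7,8,9}:35
  |U|=7: {0,2,4,6,7,8,9}:26  {1,3,4,5,6,7,9}:9  {2,4,5,6,7,8,9}:56  {3,4,5,6,7,8,9}:44
  |U|=8: {0,2,4,5,6,7,8,9}:82  {1,3,4,5,6,7,8,9}:53  {2,3,4,5,6,7,8,9}:100
  start at 0(u): 153
  start at 1(t): 182
sum over floor = 335

335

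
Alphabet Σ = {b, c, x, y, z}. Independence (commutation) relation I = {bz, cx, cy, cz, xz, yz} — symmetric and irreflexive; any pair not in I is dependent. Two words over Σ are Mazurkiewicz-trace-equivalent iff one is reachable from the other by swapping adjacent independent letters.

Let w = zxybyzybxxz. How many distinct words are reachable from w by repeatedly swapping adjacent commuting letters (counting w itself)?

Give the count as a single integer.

drop 0:z onto floor
drop 1:x onto floor
drop 2:y onto {1:x}
drop 3:b onto {2:y}
drop 4:y onto {3:b}
drop 5:z onto {0:z}
drop 6:y onto {4:y}
drop 7:b onto {6:y}
drop 8:x onto {7:b}
drop 9:x onto {8:x}
drop 10:z onto {5:z}
ground layer = {0:z, 1:x}
drop-orders for the pieces not yet dropped (sum over which currently-grounded one goes next):
  1 to go: {9} 1  {10} 1
  2 to go: {5,10} 1  {8,9} 1  {9,10} 2
  3 to go: {0,5,10} 1  {5,9,10} 3  {7,8,9} 1  {8,9,10} 3
  4 to go: {0,5,9,10} 4  {5,8,9,10} 6  {6,7,8,9} 1  {7,8,9,10} 4
  5 to go: {0,5,8,9,10} 10  {4,6,7,8,9} 1  {5,7,8,9,10} 10  {6,7,8,9,10} 5
  6 to go: {0,5,7,8,9,10} 20  {3,4,6,7,8,9} 1  {4,6,7,8,9,10} 6  {5,6,7,8,9,10} 15
  7 to go: {0,5,6,7,8,9,10} 35  {2,3,4,6,7,8,9} 1  {3,4,6,7,8,9,10} 7  {4,5,6,7,8,9,10} 21
  8 to go: {0,4,5,6,7,8,9,10} 56  {1,2,3,4,6,7,8,9} 1  {2,3,4,6,7,8,9,10} 8  {3,4,5,6,7,8,9,10} 28
  9 to go: {0,3,4,5,6,7,8,9,10} 84  {1,2,3,4,6,7,8,9,10} 9  {2,3,4,5,6,7,8,9,10} 36
  if 0:z drops first: 45 orders
  if 1:x drops first: 120 orders
heap linearizations: 165

165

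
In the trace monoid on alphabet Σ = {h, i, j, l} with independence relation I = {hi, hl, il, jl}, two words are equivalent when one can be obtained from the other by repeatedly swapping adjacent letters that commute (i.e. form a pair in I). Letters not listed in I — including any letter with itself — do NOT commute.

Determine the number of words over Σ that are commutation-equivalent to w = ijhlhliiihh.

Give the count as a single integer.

1925

drop 0:i onto floor
drop 1:j onto {0:i}
drop 2:h onto {1:j}
drop 3:l onto floor
drop 4:h onto {2:h}
drop 5:l onto {3:l}
drop 6:i onto {1:j}
drop 7:i onto {6:i}
drop 8:i onto {7:i}
drop 9:h onto {4:h}
drop 10:h onto {9:h}
ground layer = {0:i, 3:l}
drop-orders for the pieces not yet dropped (sum over which currently-grounded one goes next):
  1 to go: {5} 1  {8} 1  {10} 1
  2 to go: {3,5} 1  {5,8} 2  {5,10} 2  {7,8} 1  {8,10} 2  {9,10} 1
  3 to go: {3,5,8} 3  {3,5,10} 3  {4,9,10} 1  {5,7,8} 3  {5,8,10} 6  {5,9,10} 3  {6,7,8} 1  {7,8,10} 3  {8,9,10} 3
  4 to go: {2,4,9,10} 1  {3,5,7,8} 6  {3,5,8,10} 12  {3,5,9,10} 6  {4,5,9,10} 4  {4,8,9,10} 4  {5,6,7,8} 4  {5,7,8,10} 12  {5,8,9,10} 12  {6,7,8,10} 4  {7,8,9,10} 6
  5 to go: {2,4,5,9,10} 5  {2,4,8,9,10} 5  {3,4,5,9,10} 10  {3,5,6,7,8} 10  {3,5,7,8,10} 30  {3,5,8,9,10} 30  {4,5,8,9,10} 20  {4,7,8,9,10} 10  {5,6,7,8,10} 20  {5,7,8,9,10} 30  {6,7,8,9,10} 10
  6 to go: {2,3,4,5,9,10} 15  {2,4,5,8,9,10} 30  {2,4,7,8,9,10} 15  {3,4,5,8,9,10} 60  {3,5,6,7,8,10} 60  {3,5,7,8,9,10} 90  {4,5,7,8,9,10} 60  {4,6,7,8,9,10} 20  {5,6,7,8,9,10} 60
  7 to go: {2,3,4,5,8,9,10} 105  {2,4,5,7,8,9,10} 105  {2,4,6,7,8,9,10} 35  {3,4,5,7,8,9,10} 210  {3,5,6,7,8,9,10} 210  {4,5,6,7,8,9,10} 140
  8 to go: {1,2,4,6,7,8,9,10} 35  {2,3,4,5,7,8,9,10} 420  {2,4,5,6,7,8,9,10} 280  {3,4,5,6,7,8,9,10} 560
  9 to go: {0,1,2,4,6,7,8,9,10} 35  {1,2,4,5,6,7,8,9,10} 315  {2,3,4,5,6,7,8,9,10} 1260
  if 0:i drops first: 1575 orders
  if 3:l drops first: 350 orders
heap linearizations: 1925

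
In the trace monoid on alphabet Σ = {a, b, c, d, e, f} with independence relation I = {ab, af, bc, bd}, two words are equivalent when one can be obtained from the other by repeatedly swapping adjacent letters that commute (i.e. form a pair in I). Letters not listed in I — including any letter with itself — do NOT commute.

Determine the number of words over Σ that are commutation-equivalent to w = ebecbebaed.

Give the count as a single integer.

0(e) covers ∅
1(b) covers 0:e
2(e) covers 1:b
3(c) covers 2:e
4(b) covers 2:e
5(e) covers 3:c, 4:b
6(b) covers 5:e
7(a) covers 5:e
8(e) covers 6:b, 7:a
9(d) covers 8:e
floor of heap: 0:e
completions by unplaced set U, small U first (add the entries for U minus each lowest piece of U):
  |U|=1: {9}:1
  |U|=2: {8,9}:1
  |U|=3: {6,8,9}:1  {7,8,9}:1
  |U|=4: {6,7,8,9}:2
  |U|=5: {5,6,7,8,9}:2
  |U|=6: {3,5,6,7,8,9}:2  {4,5,6,7,8,9}:2
  |U|=7: {3,4,5,6,7,8,9}:4
  |U|=8: {2,3,4,5,6,7,8,9}:4
  start at 0(e): 4

4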